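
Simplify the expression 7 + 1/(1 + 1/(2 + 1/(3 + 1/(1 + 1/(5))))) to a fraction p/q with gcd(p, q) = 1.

577/75

Start with 5.
1 + 1/(5/1) = 1 + 1/5 = 6/5
3 + 1/(6/5) = 3 + 5/6 = 23/6
2 + 1/(23/6) = 2 + 6/23 = 52/23
1 + 1/(52/23) = 1 + 23/52 = 75/52
7 + 1/(75/52) = 7 + 52/75 = 577/75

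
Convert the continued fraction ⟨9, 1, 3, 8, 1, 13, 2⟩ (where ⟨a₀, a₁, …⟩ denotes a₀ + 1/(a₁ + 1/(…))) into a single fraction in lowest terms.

10391/1065

a_0 = 9: 9/1
a_1 = 1: 10/1
a_2 = 3: 39/4
a_3 = 8: 322/33
a_4 = 1: 361/37
a_5 = 13: 5015/514
a_6 = 2: 10391/1065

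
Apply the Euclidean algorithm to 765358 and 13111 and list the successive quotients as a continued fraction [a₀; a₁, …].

765358 = 58·13111 + 4920, so a_0 = 58
13111 = 2·4920 + 3271, so a_1 = 2
4920 = 1·3271 + 1649, so a_2 = 1
3271 = 1·1649 + 1622, so a_3 = 1
1649 = 1·1622 + 27, so a_4 = 1
1622 = 60·27 + 2, so a_5 = 60
27 = 13·2 + 1, so a_6 = 13
2 = 2·1 + 0, so a_7 = 2

[58; 2, 1, 1, 1, 60, 13, 2]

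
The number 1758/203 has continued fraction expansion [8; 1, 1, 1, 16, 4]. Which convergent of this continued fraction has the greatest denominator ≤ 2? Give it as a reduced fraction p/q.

17/2

a_0 = 8: 8/1  (≤ bound)
a_1 = 1: 9/1  (≤ bound)
a_2 = 1: 17/2  (≤ bound)
a_3 = 1: 26/3  (> 2, stop)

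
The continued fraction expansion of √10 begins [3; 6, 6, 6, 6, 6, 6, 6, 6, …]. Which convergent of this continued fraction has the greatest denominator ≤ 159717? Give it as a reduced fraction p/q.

168717/53353

List convergents until the denominator exceeds the bound:
a_0 = 3: 3/1  (≤ bound)
a_1 = 6: 19/6  (≤ bound)
a_2 = 6: 117/37  (≤ bound)
a_3 = 6: 721/228  (≤ bound)
a_4 = 6: 4443/1405  (≤ bound)
a_5 = 6: 27379/8658  (≤ bound)
a_6 = 6: 168717/53353  (≤ bound)
a_7 = 6: 1039681/328776  (> 159717, stop)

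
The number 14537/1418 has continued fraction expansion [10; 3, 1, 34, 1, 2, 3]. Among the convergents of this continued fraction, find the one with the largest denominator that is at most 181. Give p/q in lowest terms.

1466/143

a_0 = 10: 10/1  (≤ bound)
a_1 = 3: 31/3  (≤ bound)
a_2 = 1: 41/4  (≤ bound)
a_3 = 34: 1425/139  (≤ bound)
a_4 = 1: 1466/143  (≤ bound)
a_5 = 2: 4357/425  (> 181, stop)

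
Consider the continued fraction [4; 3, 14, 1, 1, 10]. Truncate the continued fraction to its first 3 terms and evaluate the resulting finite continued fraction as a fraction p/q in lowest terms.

Start with 14.
3 + 1/(14/1) = 3 + 1/14 = 43/14
4 + 1/(43/14) = 4 + 14/43 = 186/43

186/43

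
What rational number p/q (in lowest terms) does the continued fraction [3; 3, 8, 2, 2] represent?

435/131

Start with 2.
2 + 1/(2/1) = 2 + 1/2 = 5/2
8 + 1/(5/2) = 8 + 2/5 = 42/5
3 + 1/(42/5) = 3 + 5/42 = 131/42
3 + 1/(131/42) = 3 + 42/131 = 435/131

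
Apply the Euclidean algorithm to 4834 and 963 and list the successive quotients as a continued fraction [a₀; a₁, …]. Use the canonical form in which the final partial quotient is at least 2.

[5; 50, 1, 2, 6]

Apply division with remainder until the remainder is 0:
⌊4834/963⌋ = 5, remainder 19
⌊963/19⌋ = 50, remainder 13
⌊19/13⌋ = 1, remainder 6
⌊13/6⌋ = 2, remainder 1
⌊6/1⌋ = 6, remainder 0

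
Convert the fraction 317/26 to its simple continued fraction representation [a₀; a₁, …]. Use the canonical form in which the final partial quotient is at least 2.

[12; 5, 5]

Apply division with remainder until the remainder is 0:
317 ÷ 26 → quotient 12, remainder 5
26 ÷ 5 → quotient 5, remainder 1
5 ÷ 1 → quotient 5, remainder 0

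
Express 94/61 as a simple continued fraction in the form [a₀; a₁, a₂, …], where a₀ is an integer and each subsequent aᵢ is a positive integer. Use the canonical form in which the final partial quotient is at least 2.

⌊94/61⌋ = 1, remainder 33
⌊61/33⌋ = 1, remainder 28
⌊33/28⌋ = 1, remainder 5
⌊28/5⌋ = 5, remainder 3
⌊5/3⌋ = 1, remainder 2
⌊3/2⌋ = 1, remainder 1
⌊2/1⌋ = 2, remainder 0

[1; 1, 1, 5, 1, 1, 2]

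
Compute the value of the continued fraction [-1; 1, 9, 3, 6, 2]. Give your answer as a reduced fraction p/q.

Build up convergents one term at a time:
a_0 = -1: -1/1
a_1 = 1: 0/1
a_2 = 9: -1/10
a_3 = 3: -3/31
a_4 = 6: -19/196
a_5 = 2: -41/423

-41/423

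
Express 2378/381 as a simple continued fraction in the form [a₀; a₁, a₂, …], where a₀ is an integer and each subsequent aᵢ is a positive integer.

2378 = 6·381 + 92, so a_0 = 6
381 = 4·92 + 13, so a_1 = 4
92 = 7·13 + 1, so a_2 = 7
13 = 13·1 + 0, so a_3 = 13

[6; 4, 7, 13]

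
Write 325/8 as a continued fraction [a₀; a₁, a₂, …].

[40; 1, 1, 1, 2]

325 = 40·8 + 5, so a_0 = 40
8 = 1·5 + 3, so a_1 = 1
5 = 1·3 + 2, so a_2 = 1
3 = 1·2 + 1, so a_3 = 1
2 = 2·1 + 0, so a_4 = 2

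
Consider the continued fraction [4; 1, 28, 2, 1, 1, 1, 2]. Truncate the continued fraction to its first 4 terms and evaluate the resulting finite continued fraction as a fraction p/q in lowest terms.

Start with 2.
28 + 1/(2/1) = 28 + 1/2 = 57/2
1 + 1/(57/2) = 1 + 2/57 = 59/57
4 + 1/(59/57) = 4 + 57/59 = 293/59

293/59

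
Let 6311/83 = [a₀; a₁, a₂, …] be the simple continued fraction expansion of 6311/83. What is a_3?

6311 = 76·83 + 3, so a_0 = 76
83 = 27·3 + 2, so a_1 = 27
3 = 1·2 + 1, so a_2 = 1
2 = 2·1 + 0, so a_3 = 2

2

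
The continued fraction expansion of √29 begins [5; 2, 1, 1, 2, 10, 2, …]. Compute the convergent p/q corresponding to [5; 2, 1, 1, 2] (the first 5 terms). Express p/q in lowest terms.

70/13

Start with 2.
1 + 1/(2/1) = 1 + 1/2 = 3/2
1 + 1/(3/2) = 1 + 2/3 = 5/3
2 + 1/(5/3) = 2 + 3/5 = 13/5
5 + 1/(13/5) = 5 + 5/13 = 70/13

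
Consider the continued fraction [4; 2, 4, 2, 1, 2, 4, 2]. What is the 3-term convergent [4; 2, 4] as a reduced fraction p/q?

40/9

Use the convergent recurrence hₖ = aₖ·hₖ₋₁ + hₖ₋₂ (and likewise for the denominators kₖ):
a_0 = 4: 4/1
a_1 = 2: 9/2
a_2 = 4: 40/9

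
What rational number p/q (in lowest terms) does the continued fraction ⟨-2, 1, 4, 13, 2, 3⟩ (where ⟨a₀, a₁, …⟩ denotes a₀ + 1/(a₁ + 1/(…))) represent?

Work from the innermost term outward:
Start with 3.
2 + 1/(3/1) = 2 + 1/3 = 7/3
13 + 1/(7/3) = 13 + 3/7 = 94/7
4 + 1/(94/7) = 4 + 7/94 = 383/94
1 + 1/(383/94) = 1 + 94/383 = 477/383
-2 + 1/(477/383) = -2 + 383/477 = -571/477

-571/477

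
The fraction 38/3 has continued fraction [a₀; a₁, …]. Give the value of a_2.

2

38 ÷ 3 → quotient 12, remainder 2
3 ÷ 2 → quotient 1, remainder 1
2 ÷ 1 → quotient 2, remainder 0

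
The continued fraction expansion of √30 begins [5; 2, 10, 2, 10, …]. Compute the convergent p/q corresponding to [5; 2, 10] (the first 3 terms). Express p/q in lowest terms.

Compute successive convergents:
a_0 = 5: 5/1
a_1 = 2: 11/2
a_2 = 10: 115/21

115/21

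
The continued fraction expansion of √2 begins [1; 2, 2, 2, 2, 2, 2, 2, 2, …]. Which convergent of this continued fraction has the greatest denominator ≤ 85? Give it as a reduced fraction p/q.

a_0 = 1: 1/1  (≤ bound)
a_1 = 2: 3/2  (≤ bound)
a_2 = 2: 7/5  (≤ bound)
a_3 = 2: 17/12  (≤ bound)
a_4 = 2: 41/29  (≤ bound)
a_5 = 2: 99/70  (≤ bound)
a_6 = 2: 239/169  (> 85, stop)

99/70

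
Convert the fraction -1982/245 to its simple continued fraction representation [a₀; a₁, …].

⌊-1982/245⌋ = -9, remainder 223
⌊245/223⌋ = 1, remainder 22
⌊223/22⌋ = 10, remainder 3
⌊22/3⌋ = 7, remainder 1
⌊3/1⌋ = 3, remainder 0

[-9; 1, 10, 7, 3]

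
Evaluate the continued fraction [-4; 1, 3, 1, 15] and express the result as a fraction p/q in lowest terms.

Compute successive convergents:
a_0 = -4: -4/1
a_1 = 1: -3/1
a_2 = 3: -13/4
a_3 = 1: -16/5
a_4 = 15: -253/79

-253/79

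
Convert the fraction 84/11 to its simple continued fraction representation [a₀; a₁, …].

[7; 1, 1, 1, 3]

Repeatedly divide and take the remainder:
⌊84/11⌋ = 7, remainder 7
⌊11/7⌋ = 1, remainder 4
⌊7/4⌋ = 1, remainder 3
⌊4/3⌋ = 1, remainder 1
⌊3/1⌋ = 3, remainder 0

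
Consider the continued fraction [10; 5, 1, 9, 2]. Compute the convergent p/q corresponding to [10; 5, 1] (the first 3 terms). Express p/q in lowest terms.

61/6

Start with 1.
5 + 1/(1/1) = 5 + 1/1 = 6/1
10 + 1/(6/1) = 10 + 1/6 = 61/6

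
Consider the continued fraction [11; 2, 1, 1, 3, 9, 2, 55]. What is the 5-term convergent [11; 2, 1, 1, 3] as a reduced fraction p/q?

205/18

Build up convergents one term at a time:
a_0 = 11: 11/1
a_1 = 2: 23/2
a_2 = 1: 34/3
a_3 = 1: 57/5
a_4 = 3: 205/18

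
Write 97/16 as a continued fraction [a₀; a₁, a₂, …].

Apply division with remainder until the remainder is 0:
⌊97/16⌋ = 6, remainder 1
⌊16/1⌋ = 16, remainder 0

[6; 16]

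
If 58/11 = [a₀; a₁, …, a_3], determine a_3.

2

⌊58/11⌋ = 5, remainder 3
⌊11/3⌋ = 3, remainder 2
⌊3/2⌋ = 1, remainder 1
⌊2/1⌋ = 2, remainder 0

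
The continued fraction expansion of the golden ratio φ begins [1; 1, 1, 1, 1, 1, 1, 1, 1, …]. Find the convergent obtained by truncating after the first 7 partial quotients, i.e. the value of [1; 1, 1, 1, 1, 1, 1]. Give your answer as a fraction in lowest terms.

Start with 1.
1 + 1/(1/1) = 1 + 1/1 = 2/1
1 + 1/(2/1) = 1 + 1/2 = 3/2
1 + 1/(3/2) = 1 + 2/3 = 5/3
1 + 1/(5/3) = 1 + 3/5 = 8/5
1 + 1/(8/5) = 1 + 5/8 = 13/8
1 + 1/(13/8) = 1 + 8/13 = 21/13

21/13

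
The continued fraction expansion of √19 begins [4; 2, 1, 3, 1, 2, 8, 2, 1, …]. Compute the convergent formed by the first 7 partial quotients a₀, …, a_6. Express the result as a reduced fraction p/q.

1421/326

Start with 8.
2 + 1/(8/1) = 2 + 1/8 = 17/8
1 + 1/(17/8) = 1 + 8/17 = 25/17
3 + 1/(25/17) = 3 + 17/25 = 92/25
1 + 1/(92/25) = 1 + 25/92 = 117/92
2 + 1/(117/92) = 2 + 92/117 = 326/117
4 + 1/(326/117) = 4 + 117/326 = 1421/326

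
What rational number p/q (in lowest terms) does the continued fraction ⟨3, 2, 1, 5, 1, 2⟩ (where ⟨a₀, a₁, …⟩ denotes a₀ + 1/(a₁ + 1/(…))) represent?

a_0 = 3: 3/1
a_1 = 2: 7/2
a_2 = 1: 10/3
a_3 = 5: 57/17
a_4 = 1: 67/20
a_5 = 2: 191/57

191/57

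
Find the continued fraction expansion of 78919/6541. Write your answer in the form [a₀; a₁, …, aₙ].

[12; 15, 3, 7, 6, 3]

78919 ÷ 6541 → quotient 12, remainder 427
6541 ÷ 427 → quotient 15, remainder 136
427 ÷ 136 → quotient 3, remainder 19
136 ÷ 19 → quotient 7, remainder 3
19 ÷ 3 → quotient 6, remainder 1
3 ÷ 1 → quotient 3, remainder 0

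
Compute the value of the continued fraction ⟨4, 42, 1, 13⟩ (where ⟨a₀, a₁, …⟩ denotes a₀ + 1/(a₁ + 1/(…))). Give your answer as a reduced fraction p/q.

2418/601

Work from the innermost term outward:
Start with 13.
1 + 1/(13/1) = 1 + 1/13 = 14/13
42 + 1/(14/13) = 42 + 13/14 = 601/14
4 + 1/(601/14) = 4 + 14/601 = 2418/601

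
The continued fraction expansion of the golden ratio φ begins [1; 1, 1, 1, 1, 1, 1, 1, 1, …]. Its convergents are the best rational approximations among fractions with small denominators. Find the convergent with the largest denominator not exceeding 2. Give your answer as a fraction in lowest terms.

3/2

a_0 = 1: 1/1  (≤ bound)
a_1 = 1: 2/1  (≤ bound)
a_2 = 1: 3/2  (≤ bound)
a_3 = 1: 5/3  (> 2, stop)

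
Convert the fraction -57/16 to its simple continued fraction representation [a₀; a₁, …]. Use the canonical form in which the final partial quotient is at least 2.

[-4; 2, 3, 2]

-57 ÷ 16 → quotient -4, remainder 7
16 ÷ 7 → quotient 2, remainder 2
7 ÷ 2 → quotient 3, remainder 1
2 ÷ 1 → quotient 2, remainder 0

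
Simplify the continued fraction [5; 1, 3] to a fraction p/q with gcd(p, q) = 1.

Build up convergents one term at a time:
a_0 = 5: 5/1
a_1 = 1: 6/1
a_2 = 3: 23/4

23/4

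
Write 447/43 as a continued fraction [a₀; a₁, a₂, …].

Repeatedly divide and take the remainder:
447 = 10·43 + 17, so a_0 = 10
43 = 2·17 + 9, so a_1 = 2
17 = 1·9 + 8, so a_2 = 1
9 = 1·8 + 1, so a_3 = 1
8 = 8·1 + 0, so a_4 = 8

[10; 2, 1, 1, 8]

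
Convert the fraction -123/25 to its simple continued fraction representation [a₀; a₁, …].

-123 = -5·25 + 2, so a_0 = -5
25 = 12·2 + 1, so a_1 = 12
2 = 2·1 + 0, so a_2 = 2

[-5; 12, 2]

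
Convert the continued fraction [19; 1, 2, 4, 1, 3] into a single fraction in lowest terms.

Start with 3.
1 + 1/(3/1) = 1 + 1/3 = 4/3
4 + 1/(4/3) = 4 + 3/4 = 19/4
2 + 1/(19/4) = 2 + 4/19 = 42/19
1 + 1/(42/19) = 1 + 19/42 = 61/42
19 + 1/(61/42) = 19 + 42/61 = 1201/61

1201/61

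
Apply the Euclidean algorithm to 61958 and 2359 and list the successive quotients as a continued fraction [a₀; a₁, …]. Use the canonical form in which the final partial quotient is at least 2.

[26; 3, 1, 3, 1, 1, 4, 15]

⌊61958/2359⌋ = 26, remainder 624
⌊2359/624⌋ = 3, remainder 487
⌊624/487⌋ = 1, remainder 137
⌊487/137⌋ = 3, remainder 76
⌊137/76⌋ = 1, remainder 61
⌊76/61⌋ = 1, remainder 15
⌊61/15⌋ = 4, remainder 1
⌊15/1⌋ = 15, remainder 0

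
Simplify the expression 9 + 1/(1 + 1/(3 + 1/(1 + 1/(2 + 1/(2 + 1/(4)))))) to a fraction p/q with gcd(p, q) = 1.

1429/146

Build up convergents one term at a time:
a_0 = 9: 9/1
a_1 = 1: 10/1
a_2 = 3: 39/4
a_3 = 1: 49/5
a_4 = 2: 137/14
a_5 = 2: 323/33
a_6 = 4: 1429/146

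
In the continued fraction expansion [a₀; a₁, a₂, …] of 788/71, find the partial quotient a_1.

10

Apply division with remainder until the remainder is 0:
788 ÷ 71 → quotient 11, remainder 7
71 ÷ 7 → quotient 10, remainder 1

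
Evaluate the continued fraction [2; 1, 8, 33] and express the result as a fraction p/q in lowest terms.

Compute successive convergents:
a_0 = 2: 2/1
a_1 = 1: 3/1
a_2 = 8: 26/9
a_3 = 33: 861/298

861/298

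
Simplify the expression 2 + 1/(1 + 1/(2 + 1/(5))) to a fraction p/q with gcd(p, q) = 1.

a_0 = 2: 2/1
a_1 = 1: 3/1
a_2 = 2: 8/3
a_3 = 5: 43/16

43/16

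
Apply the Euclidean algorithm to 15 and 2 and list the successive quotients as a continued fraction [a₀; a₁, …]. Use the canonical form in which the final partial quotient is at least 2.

⌊15/2⌋ = 7, remainder 1
⌊2/1⌋ = 2, remainder 0

[7; 2]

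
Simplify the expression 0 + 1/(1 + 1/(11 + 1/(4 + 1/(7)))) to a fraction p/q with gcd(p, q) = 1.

a_0 = 0: 0/1
a_1 = 1: 1/1
a_2 = 11: 11/12
a_3 = 4: 45/49
a_4 = 7: 326/355

326/355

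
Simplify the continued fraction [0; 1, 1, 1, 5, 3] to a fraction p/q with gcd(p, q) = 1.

35/54

Start with 3.
5 + 1/(3/1) = 5 + 1/3 = 16/3
1 + 1/(16/3) = 1 + 3/16 = 19/16
1 + 1/(19/16) = 1 + 16/19 = 35/19
1 + 1/(35/19) = 1 + 19/35 = 54/35
0 + 1/(54/35) = 0 + 35/54 = 35/54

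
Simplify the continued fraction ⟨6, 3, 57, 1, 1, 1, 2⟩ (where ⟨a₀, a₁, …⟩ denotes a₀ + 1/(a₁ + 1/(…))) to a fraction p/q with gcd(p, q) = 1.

8807/1391

a_0 = 6: 6/1
a_1 = 3: 19/3
a_2 = 57: 1089/172
a_3 = 1: 1108/175
a_4 = 1: 2197/347
a_5 = 1: 3305/522
a_6 = 2: 8807/1391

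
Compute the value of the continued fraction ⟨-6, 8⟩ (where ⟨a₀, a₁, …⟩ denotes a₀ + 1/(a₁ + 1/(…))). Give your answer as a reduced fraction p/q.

a_0 = -6: -6/1
a_1 = 8: -47/8

-47/8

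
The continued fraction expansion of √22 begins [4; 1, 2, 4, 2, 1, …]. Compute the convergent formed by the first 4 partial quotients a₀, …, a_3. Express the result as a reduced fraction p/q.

Start with 4.
2 + 1/(4/1) = 2 + 1/4 = 9/4
1 + 1/(9/4) = 1 + 4/9 = 13/9
4 + 1/(13/9) = 4 + 9/13 = 61/13

61/13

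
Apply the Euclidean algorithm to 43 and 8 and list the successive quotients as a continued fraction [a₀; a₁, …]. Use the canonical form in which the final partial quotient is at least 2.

[5; 2, 1, 2]

43 ÷ 8 → quotient 5, remainder 3
8 ÷ 3 → quotient 2, remainder 2
3 ÷ 2 → quotient 1, remainder 1
2 ÷ 1 → quotient 2, remainder 0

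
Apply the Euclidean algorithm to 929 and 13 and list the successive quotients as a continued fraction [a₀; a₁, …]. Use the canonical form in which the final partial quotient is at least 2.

[71; 2, 6]

929 = 71·13 + 6, so a_0 = 71
13 = 2·6 + 1, so a_1 = 2
6 = 6·1 + 0, so a_2 = 6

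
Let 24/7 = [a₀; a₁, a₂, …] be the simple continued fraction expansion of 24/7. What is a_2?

Run the Euclidean algorithm, recording each quotient:
24 ÷ 7 → quotient 3, remainder 3
7 ÷ 3 → quotient 2, remainder 1
3 ÷ 1 → quotient 3, remainder 0

3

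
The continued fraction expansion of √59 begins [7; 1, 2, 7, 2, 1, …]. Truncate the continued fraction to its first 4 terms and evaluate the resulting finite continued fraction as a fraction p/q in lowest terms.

169/22

a_0 = 7: 7/1
a_1 = 1: 8/1
a_2 = 2: 23/3
a_3 = 7: 169/22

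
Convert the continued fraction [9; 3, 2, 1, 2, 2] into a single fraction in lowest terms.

595/64

Work from the innermost term outward:
Start with 2.
2 + 1/(2/1) = 2 + 1/2 = 5/2
1 + 1/(5/2) = 1 + 2/5 = 7/5
2 + 1/(7/5) = 2 + 5/7 = 19/7
3 + 1/(19/7) = 3 + 7/19 = 64/19
9 + 1/(64/19) = 9 + 19/64 = 595/64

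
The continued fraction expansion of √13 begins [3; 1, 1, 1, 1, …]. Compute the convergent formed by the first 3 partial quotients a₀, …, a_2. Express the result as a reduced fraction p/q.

7/2

Starting at the tail and folding back:
Start with 1.
1 + 1/(1/1) = 1 + 1/1 = 2/1
3 + 1/(2/1) = 3 + 1/2 = 7/2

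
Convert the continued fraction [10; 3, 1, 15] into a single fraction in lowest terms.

646/63

a_0 = 10: 10/1
a_1 = 3: 31/3
a_2 = 1: 41/4
a_3 = 15: 646/63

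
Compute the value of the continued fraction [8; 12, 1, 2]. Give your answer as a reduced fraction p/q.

Collapse the nested fraction from the inside out:
Start with 2.
1 + 1/(2/1) = 1 + 1/2 = 3/2
12 + 1/(3/2) = 12 + 2/3 = 38/3
8 + 1/(38/3) = 8 + 3/38 = 307/38

307/38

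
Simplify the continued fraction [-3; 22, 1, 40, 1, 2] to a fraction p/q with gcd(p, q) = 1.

Work from the innermost term outward:
Start with 2.
1 + 1/(2/1) = 1 + 1/2 = 3/2
40 + 1/(3/2) = 40 + 2/3 = 122/3
1 + 1/(122/3) = 1 + 3/122 = 125/122
22 + 1/(125/122) = 22 + 122/125 = 2872/125
-3 + 1/(2872/125) = -3 + 125/2872 = -8491/2872

-8491/2872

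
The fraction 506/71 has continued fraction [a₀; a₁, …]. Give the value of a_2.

⌊506/71⌋ = 7, remainder 9
⌊71/9⌋ = 7, remainder 8
⌊9/8⌋ = 1, remainder 1

1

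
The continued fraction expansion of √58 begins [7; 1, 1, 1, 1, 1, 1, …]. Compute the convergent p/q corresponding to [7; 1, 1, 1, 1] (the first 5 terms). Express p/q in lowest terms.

38/5

Build up convergents one term at a time:
a_0 = 7: 7/1
a_1 = 1: 8/1
a_2 = 1: 15/2
a_3 = 1: 23/3
a_4 = 1: 38/5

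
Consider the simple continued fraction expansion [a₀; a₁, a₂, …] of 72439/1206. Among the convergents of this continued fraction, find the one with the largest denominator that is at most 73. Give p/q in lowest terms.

3664/61

a_0 = 60: 60/1  (≤ bound)
a_1 = 15: 901/15  (≤ bound)
a_2 = 3: 2763/46  (≤ bound)
a_3 = 1: 3664/61  (≤ bound)
a_4 = 3: 13755/229  (> 73, stop)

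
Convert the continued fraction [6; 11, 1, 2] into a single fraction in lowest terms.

213/35

Starting at the tail and folding back:
Start with 2.
1 + 1/(2/1) = 1 + 1/2 = 3/2
11 + 1/(3/2) = 11 + 2/3 = 35/3
6 + 1/(35/3) = 6 + 3/35 = 213/35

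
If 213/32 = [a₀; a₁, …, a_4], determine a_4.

Apply division with remainder until the remainder is 0:
213 ÷ 32 → quotient 6, remainder 21
32 ÷ 21 → quotient 1, remainder 11
21 ÷ 11 → quotient 1, remainder 10
11 ÷ 10 → quotient 1, remainder 1
10 ÷ 1 → quotient 10, remainder 0

10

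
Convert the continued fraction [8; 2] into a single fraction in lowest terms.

17/2

Start with 2.
8 + 1/(2/1) = 8 + 1/2 = 17/2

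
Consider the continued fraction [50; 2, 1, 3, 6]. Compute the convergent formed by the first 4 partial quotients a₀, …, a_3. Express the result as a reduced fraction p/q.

Work from the innermost term outward:
Start with 3.
1 + 1/(3/1) = 1 + 1/3 = 4/3
2 + 1/(4/3) = 2 + 3/4 = 11/4
50 + 1/(11/4) = 50 + 4/11 = 554/11

554/11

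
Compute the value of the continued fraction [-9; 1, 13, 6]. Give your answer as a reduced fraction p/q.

-686/85

Start with 6.
13 + 1/(6/1) = 13 + 1/6 = 79/6
1 + 1/(79/6) = 1 + 6/79 = 85/79
-9 + 1/(85/79) = -9 + 79/85 = -686/85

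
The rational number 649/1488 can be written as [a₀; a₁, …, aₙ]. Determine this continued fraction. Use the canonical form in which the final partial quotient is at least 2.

[0; 2, 3, 2, 2, 2, 7, 2]

649 ÷ 1488 → quotient 0, remainder 649
1488 ÷ 649 → quotient 2, remainder 190
649 ÷ 190 → quotient 3, remainder 79
190 ÷ 79 → quotient 2, remainder 32
79 ÷ 32 → quotient 2, remainder 15
32 ÷ 15 → quotient 2, remainder 2
15 ÷ 2 → quotient 7, remainder 1
2 ÷ 1 → quotient 2, remainder 0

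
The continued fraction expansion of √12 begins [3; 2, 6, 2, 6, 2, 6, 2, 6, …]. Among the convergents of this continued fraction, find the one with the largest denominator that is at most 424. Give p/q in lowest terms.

a_0 = 3: 3/1  (≤ bound)
a_1 = 2: 7/2  (≤ bound)
a_2 = 6: 45/13  (≤ bound)
a_3 = 2: 97/28  (≤ bound)
a_4 = 6: 627/181  (≤ bound)
a_5 = 2: 1351/390  (≤ bound)
a_6 = 6: 8733/2521  (> 424, stop)

1351/390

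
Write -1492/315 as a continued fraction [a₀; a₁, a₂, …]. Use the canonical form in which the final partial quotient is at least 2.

-1492 ÷ 315 → quotient -5, remainder 83
315 ÷ 83 → quotient 3, remainder 66
83 ÷ 66 → quotient 1, remainder 17
66 ÷ 17 → quotient 3, remainder 15
17 ÷ 15 → quotient 1, remainder 2
15 ÷ 2 → quotient 7, remainder 1
2 ÷ 1 → quotient 2, remainder 0

[-5; 3, 1, 3, 1, 7, 2]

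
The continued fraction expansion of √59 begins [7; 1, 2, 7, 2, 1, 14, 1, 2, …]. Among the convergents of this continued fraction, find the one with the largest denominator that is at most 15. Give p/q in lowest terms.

23/3

a_0 = 7: 7/1  (≤ bound)
a_1 = 1: 8/1  (≤ bound)
a_2 = 2: 23/3  (≤ bound)
a_3 = 7: 169/22  (> 15, stop)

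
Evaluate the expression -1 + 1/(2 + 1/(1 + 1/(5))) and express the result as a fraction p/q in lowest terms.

-11/17

a_0 = -1: -1/1
a_1 = 2: -1/2
a_2 = 1: -2/3
a_3 = 5: -11/17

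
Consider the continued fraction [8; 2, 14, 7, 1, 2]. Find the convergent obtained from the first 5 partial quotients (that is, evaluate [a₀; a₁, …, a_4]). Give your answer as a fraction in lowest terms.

1985/234

Use the convergent recurrence hₖ = aₖ·hₖ₋₁ + hₖ₋₂ (and likewise for the denominators kₖ):
a_0 = 8: 8/1
a_1 = 2: 17/2
a_2 = 14: 246/29
a_3 = 7: 1739/205
a_4 = 1: 1985/234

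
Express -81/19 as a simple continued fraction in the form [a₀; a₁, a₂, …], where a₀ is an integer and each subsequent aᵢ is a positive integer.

[-5; 1, 2, 1, 4]

⌊-81/19⌋ = -5, remainder 14
⌊19/14⌋ = 1, remainder 5
⌊14/5⌋ = 2, remainder 4
⌊5/4⌋ = 1, remainder 1
⌊4/1⌋ = 4, remainder 0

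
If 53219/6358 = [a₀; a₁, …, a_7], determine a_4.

3

53219 ÷ 6358 → quotient 8, remainder 2355
6358 ÷ 2355 → quotient 2, remainder 1648
2355 ÷ 1648 → quotient 1, remainder 707
1648 ÷ 707 → quotient 2, remainder 234
707 ÷ 234 → quotient 3, remainder 5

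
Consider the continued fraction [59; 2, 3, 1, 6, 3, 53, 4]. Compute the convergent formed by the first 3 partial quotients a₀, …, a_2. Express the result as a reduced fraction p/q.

Start with 3.
2 + 1/(3/1) = 2 + 1/3 = 7/3
59 + 1/(7/3) = 59 + 3/7 = 416/7

416/7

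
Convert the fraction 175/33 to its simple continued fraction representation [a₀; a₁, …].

Run the Euclidean algorithm, recording each quotient:
⌊175/33⌋ = 5, remainder 10
⌊33/10⌋ = 3, remainder 3
⌊10/3⌋ = 3, remainder 1
⌊3/1⌋ = 3, remainder 0

[5; 3, 3, 3]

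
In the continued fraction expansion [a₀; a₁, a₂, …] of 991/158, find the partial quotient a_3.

991 ÷ 158 → quotient 6, remainder 43
158 ÷ 43 → quotient 3, remainder 29
43 ÷ 29 → quotient 1, remainder 14
29 ÷ 14 → quotient 2, remainder 1

2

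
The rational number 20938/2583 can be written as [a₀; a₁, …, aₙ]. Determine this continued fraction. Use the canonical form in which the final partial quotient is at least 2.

[8; 9, 2, 2, 1, 12, 3]

20938 ÷ 2583 → quotient 8, remainder 274
2583 ÷ 274 → quotient 9, remainder 117
274 ÷ 117 → quotient 2, remainder 40
117 ÷ 40 → quotient 2, remainder 37
40 ÷ 37 → quotient 1, remainder 3
37 ÷ 3 → quotient 12, remainder 1
3 ÷ 1 → quotient 3, remainder 0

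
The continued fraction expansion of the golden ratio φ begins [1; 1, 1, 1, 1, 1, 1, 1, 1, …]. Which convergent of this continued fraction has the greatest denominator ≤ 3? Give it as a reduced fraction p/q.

a_0 = 1: 1/1  (≤ bound)
a_1 = 1: 2/1  (≤ bound)
a_2 = 1: 3/2  (≤ bound)
a_3 = 1: 5/3  (≤ bound)
a_4 = 1: 8/5  (> 3, stop)

5/3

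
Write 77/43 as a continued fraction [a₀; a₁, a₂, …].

[1; 1, 3, 1, 3, 2]

Apply division with remainder until the remainder is 0:
77 ÷ 43 → quotient 1, remainder 34
43 ÷ 34 → quotient 1, remainder 9
34 ÷ 9 → quotient 3, remainder 7
9 ÷ 7 → quotient 1, remainder 2
7 ÷ 2 → quotient 3, remainder 1
2 ÷ 1 → quotient 2, remainder 0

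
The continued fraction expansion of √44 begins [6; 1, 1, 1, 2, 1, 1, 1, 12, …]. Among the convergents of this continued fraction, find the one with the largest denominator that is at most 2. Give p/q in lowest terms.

13/2

a_0 = 6: 6/1  (≤ bound)
a_1 = 1: 7/1  (≤ bound)
a_2 = 1: 13/2  (≤ bound)
a_3 = 1: 20/3  (> 2, stop)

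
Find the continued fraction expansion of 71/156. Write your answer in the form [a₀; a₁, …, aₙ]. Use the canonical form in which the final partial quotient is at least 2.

⌊71/156⌋ = 0, remainder 71
⌊156/71⌋ = 2, remainder 14
⌊71/14⌋ = 5, remainder 1
⌊14/1⌋ = 14, remainder 0

[0; 2, 5, 14]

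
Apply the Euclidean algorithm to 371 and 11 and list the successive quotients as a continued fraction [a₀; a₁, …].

⌊371/11⌋ = 33, remainder 8
⌊11/8⌋ = 1, remainder 3
⌊8/3⌋ = 2, remainder 2
⌊3/2⌋ = 1, remainder 1
⌊2/1⌋ = 2, remainder 0

[33; 1, 2, 1, 2]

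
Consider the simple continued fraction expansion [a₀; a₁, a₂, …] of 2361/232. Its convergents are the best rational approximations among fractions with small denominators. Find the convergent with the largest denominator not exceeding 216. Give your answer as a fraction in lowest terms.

List convergents until the denominator exceeds the bound:
a_0 = 10: 10/1  (≤ bound)
a_1 = 5: 51/5  (≤ bound)
a_2 = 1: 61/6  (≤ bound)
a_3 = 1: 112/11  (≤ bound)
a_4 = 1: 173/17  (≤ bound)
a_5 = 13: 2361/232  (> 216, stop)

173/17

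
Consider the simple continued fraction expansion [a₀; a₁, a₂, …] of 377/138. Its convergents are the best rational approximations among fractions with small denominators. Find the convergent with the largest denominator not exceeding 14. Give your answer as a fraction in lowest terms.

a_0 = 2: 2/1  (≤ bound)
a_1 = 1: 3/1  (≤ bound)
a_2 = 2: 8/3  (≤ bound)
a_3 = 1: 11/4  (≤ bound)
a_4 = 2: 30/11  (≤ bound)
a_5 = 1: 41/15  (> 14, stop)

30/11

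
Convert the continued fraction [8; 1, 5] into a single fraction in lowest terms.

53/6

Collapse the nested fraction from the inside out:
Start with 5.
1 + 1/(5/1) = 1 + 1/5 = 6/5
8 + 1/(6/5) = 8 + 5/6 = 53/6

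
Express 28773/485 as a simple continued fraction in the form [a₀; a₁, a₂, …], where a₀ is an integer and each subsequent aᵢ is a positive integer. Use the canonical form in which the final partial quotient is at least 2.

[59; 3, 14, 2, 1, 3]

⌊28773/485⌋ = 59, remainder 158
⌊485/158⌋ = 3, remainder 11
⌊158/11⌋ = 14, remainder 4
⌊11/4⌋ = 2, remainder 3
⌊4/3⌋ = 1, remainder 1
⌊3/1⌋ = 3, remainder 0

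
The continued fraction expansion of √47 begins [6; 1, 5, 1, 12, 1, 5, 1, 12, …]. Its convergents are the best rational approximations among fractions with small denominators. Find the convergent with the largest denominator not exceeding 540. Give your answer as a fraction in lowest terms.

a_0 = 6: 6/1  (≤ bound)
a_1 = 1: 7/1  (≤ bound)
a_2 = 5: 41/6  (≤ bound)
a_3 = 1: 48/7  (≤ bound)
a_4 = 12: 617/90  (≤ bound)
a_5 = 1: 665/97  (≤ bound)
a_6 = 5: 3942/575  (> 540, stop)

665/97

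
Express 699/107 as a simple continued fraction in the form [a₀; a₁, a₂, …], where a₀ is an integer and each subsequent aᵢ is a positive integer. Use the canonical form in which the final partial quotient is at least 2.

[6; 1, 1, 7, 7]

699 = 6·107 + 57, so a_0 = 6
107 = 1·57 + 50, so a_1 = 1
57 = 1·50 + 7, so a_2 = 1
50 = 7·7 + 1, so a_3 = 7
7 = 7·1 + 0, so a_4 = 7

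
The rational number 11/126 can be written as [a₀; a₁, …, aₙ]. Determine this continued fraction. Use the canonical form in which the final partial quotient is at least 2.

Repeatedly divide and take the remainder:
11 ÷ 126 → quotient 0, remainder 11
126 ÷ 11 → quotient 11, remainder 5
11 ÷ 5 → quotient 2, remainder 1
5 ÷ 1 → quotient 5, remainder 0

[0; 11, 2, 5]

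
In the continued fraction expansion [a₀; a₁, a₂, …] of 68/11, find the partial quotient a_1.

Repeatedly divide and take the remainder:
68 = 6·11 + 2, so a_0 = 6
11 = 5·2 + 1, so a_1 = 5

5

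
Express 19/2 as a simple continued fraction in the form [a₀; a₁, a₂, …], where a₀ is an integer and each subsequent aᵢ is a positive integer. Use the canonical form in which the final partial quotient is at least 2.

⌊19/2⌋ = 9, remainder 1
⌊2/1⌋ = 2, remainder 0

[9; 2]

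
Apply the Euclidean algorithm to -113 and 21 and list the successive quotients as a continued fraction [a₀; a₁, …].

-113 ÷ 21 → quotient -6, remainder 13
21 ÷ 13 → quotient 1, remainder 8
13 ÷ 8 → quotient 1, remainder 5
8 ÷ 5 → quotient 1, remainder 3
5 ÷ 3 → quotient 1, remainder 2
3 ÷ 2 → quotient 1, remainder 1
2 ÷ 1 → quotient 2, remainder 0

[-6; 1, 1, 1, 1, 1, 2]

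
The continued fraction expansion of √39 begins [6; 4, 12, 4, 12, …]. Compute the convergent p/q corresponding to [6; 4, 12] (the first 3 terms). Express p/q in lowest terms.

Collapse the nested fraction from the inside out:
Start with 12.
4 + 1/(12/1) = 4 + 1/12 = 49/12
6 + 1/(49/12) = 6 + 12/49 = 306/49

306/49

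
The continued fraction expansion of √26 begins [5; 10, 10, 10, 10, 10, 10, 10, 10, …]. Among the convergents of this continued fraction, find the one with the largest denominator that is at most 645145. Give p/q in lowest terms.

530451/104030

List convergents until the denominator exceeds the bound:
a_0 = 5: 5/1  (≤ bound)
a_1 = 10: 51/10  (≤ bound)
a_2 = 10: 515/101  (≤ bound)
a_3 = 10: 5201/1020  (≤ bound)
a_4 = 10: 52525/10301  (≤ bound)
a_5 = 10: 530451/104030  (≤ bound)
a_6 = 10: 5357035/1050601  (> 645145, stop)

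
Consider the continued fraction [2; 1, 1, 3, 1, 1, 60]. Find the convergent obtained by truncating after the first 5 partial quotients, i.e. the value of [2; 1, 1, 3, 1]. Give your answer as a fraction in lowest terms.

23/9

Start with 1.
3 + 1/(1/1) = 3 + 1/1 = 4/1
1 + 1/(4/1) = 1 + 1/4 = 5/4
1 + 1/(5/4) = 1 + 4/5 = 9/5
2 + 1/(9/5) = 2 + 5/9 = 23/9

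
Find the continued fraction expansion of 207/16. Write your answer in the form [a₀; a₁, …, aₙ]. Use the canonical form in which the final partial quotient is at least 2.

[12; 1, 15]

207 ÷ 16 → quotient 12, remainder 15
16 ÷ 15 → quotient 1, remainder 1
15 ÷ 1 → quotient 15, remainder 0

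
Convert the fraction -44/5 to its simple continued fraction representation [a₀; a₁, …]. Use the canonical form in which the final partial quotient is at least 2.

-44 ÷ 5 → quotient -9, remainder 1
5 ÷ 1 → quotient 5, remainder 0

[-9; 5]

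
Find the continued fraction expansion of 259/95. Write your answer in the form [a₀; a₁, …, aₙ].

[2; 1, 2, 1, 1, 1, 8]

Run the Euclidean algorithm, recording each quotient:
259 = 2·95 + 69, so a_0 = 2
95 = 1·69 + 26, so a_1 = 1
69 = 2·26 + 17, so a_2 = 2
26 = 1·17 + 9, so a_3 = 1
17 = 1·9 + 8, so a_4 = 1
9 = 1·8 + 1, so a_5 = 1
8 = 8·1 + 0, so a_6 = 8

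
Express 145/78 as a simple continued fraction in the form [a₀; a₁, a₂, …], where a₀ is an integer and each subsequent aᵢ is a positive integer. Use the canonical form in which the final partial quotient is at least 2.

[1; 1, 6, 11]

Apply division with remainder until the remainder is 0:
145 = 1·78 + 67, so a_0 = 1
78 = 1·67 + 11, so a_1 = 1
67 = 6·11 + 1, so a_2 = 6
11 = 11·1 + 0, so a_3 = 11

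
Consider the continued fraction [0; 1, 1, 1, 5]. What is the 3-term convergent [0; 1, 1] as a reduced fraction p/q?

1/2

Starting at the tail and folding back:
Start with 1.
1 + 1/(1/1) = 1 + 1/1 = 2/1
0 + 1/(2/1) = 0 + 1/2 = 1/2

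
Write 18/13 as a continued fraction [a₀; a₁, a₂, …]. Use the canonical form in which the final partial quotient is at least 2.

18 ÷ 13 → quotient 1, remainder 5
13 ÷ 5 → quotient 2, remainder 3
5 ÷ 3 → quotient 1, remainder 2
3 ÷ 2 → quotient 1, remainder 1
2 ÷ 1 → quotient 2, remainder 0

[1; 2, 1, 1, 2]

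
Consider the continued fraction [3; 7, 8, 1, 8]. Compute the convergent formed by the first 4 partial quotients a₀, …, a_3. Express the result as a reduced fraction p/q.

201/64

Start with 1.
8 + 1/(1/1) = 8 + 1/1 = 9/1
7 + 1/(9/1) = 7 + 1/9 = 64/9
3 + 1/(64/9) = 3 + 9/64 = 201/64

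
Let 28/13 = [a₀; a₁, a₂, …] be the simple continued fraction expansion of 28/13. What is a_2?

28 ÷ 13 → quotient 2, remainder 2
13 ÷ 2 → quotient 6, remainder 1
2 ÷ 1 → quotient 2, remainder 0

2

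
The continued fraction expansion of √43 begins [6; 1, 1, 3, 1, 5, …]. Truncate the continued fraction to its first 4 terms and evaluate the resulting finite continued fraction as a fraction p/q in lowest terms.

46/7

a_0 = 6: 6/1
a_1 = 1: 7/1
a_2 = 1: 13/2
a_3 = 3: 46/7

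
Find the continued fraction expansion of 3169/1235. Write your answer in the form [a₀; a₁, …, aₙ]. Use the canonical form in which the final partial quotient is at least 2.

[2; 1, 1, 3, 3, 2, 7, 3]

Run the Euclidean algorithm, recording each quotient:
3169 ÷ 1235 → quotient 2, remainder 699
1235 ÷ 699 → quotient 1, remainder 536
699 ÷ 536 → quotient 1, remainder 163
536 ÷ 163 → quotient 3, remainder 47
163 ÷ 47 → quotient 3, remainder 22
47 ÷ 22 → quotient 2, remainder 3
22 ÷ 3 → quotient 7, remainder 1
3 ÷ 1 → quotient 3, remainder 0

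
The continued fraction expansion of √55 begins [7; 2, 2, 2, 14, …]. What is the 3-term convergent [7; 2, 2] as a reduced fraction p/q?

37/5

Work from the innermost term outward:
Start with 2.
2 + 1/(2/1) = 2 + 1/2 = 5/2
7 + 1/(5/2) = 7 + 2/5 = 37/5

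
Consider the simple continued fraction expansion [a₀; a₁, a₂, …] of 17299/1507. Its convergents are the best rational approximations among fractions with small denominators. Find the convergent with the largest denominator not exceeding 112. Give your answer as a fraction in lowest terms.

551/48

List convergents until the denominator exceeds the bound:
a_0 = 11: 11/1  (≤ bound)
a_1 = 2: 23/2  (≤ bound)
a_2 = 11: 264/23  (≤ bound)
a_3 = 2: 551/48  (≤ bound)
a_4 = 5: 3019/263  (> 112, stop)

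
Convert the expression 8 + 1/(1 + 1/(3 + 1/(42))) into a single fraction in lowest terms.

Compute successive convergents:
a_0 = 8: 8/1
a_1 = 1: 9/1
a_2 = 3: 35/4
a_3 = 42: 1479/169

1479/169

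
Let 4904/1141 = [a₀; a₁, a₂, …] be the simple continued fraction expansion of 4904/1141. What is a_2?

2

4904 ÷ 1141 → quotient 4, remainder 340
1141 ÷ 340 → quotient 3, remainder 121
340 ÷ 121 → quotient 2, remainder 98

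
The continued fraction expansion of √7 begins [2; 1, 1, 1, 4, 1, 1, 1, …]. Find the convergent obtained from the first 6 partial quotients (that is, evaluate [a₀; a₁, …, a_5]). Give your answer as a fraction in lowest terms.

45/17

Start with 1.
4 + 1/(1/1) = 4 + 1/1 = 5/1
1 + 1/(5/1) = 1 + 1/5 = 6/5
1 + 1/(6/5) = 1 + 5/6 = 11/6
1 + 1/(11/6) = 1 + 6/11 = 17/11
2 + 1/(17/11) = 2 + 11/17 = 45/17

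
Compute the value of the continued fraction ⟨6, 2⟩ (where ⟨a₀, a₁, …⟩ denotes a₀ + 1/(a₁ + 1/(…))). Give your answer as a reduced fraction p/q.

13/2

Collapse the nested fraction from the inside out:
Start with 2.
6 + 1/(2/1) = 6 + 1/2 = 13/2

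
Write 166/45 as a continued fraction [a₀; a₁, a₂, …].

[3; 1, 2, 4, 1, 2]

⌊166/45⌋ = 3, remainder 31
⌊45/31⌋ = 1, remainder 14
⌊31/14⌋ = 2, remainder 3
⌊14/3⌋ = 4, remainder 2
⌊3/2⌋ = 1, remainder 1
⌊2/1⌋ = 2, remainder 0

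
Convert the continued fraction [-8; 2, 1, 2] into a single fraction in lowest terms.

-61/8

Collapse the nested fraction from the inside out:
Start with 2.
1 + 1/(2/1) = 1 + 1/2 = 3/2
2 + 1/(3/2) = 2 + 2/3 = 8/3
-8 + 1/(8/3) = -8 + 3/8 = -61/8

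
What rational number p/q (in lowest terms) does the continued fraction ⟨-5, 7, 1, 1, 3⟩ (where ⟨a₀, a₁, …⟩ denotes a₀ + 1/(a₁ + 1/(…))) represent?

a_0 = -5: -5/1
a_1 = 7: -34/7
a_2 = 1: -39/8
a_3 = 1: -73/15
a_4 = 3: -258/53

-258/53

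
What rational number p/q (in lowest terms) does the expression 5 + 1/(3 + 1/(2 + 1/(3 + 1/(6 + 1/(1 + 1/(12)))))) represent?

Start with 12.
1 + 1/(12/1) = 1 + 1/12 = 13/12
6 + 1/(13/12) = 6 + 12/13 = 90/13
3 + 1/(90/13) = 3 + 13/90 = 283/90
2 + 1/(283/90) = 2 + 90/283 = 656/283
3 + 1/(656/283) = 3 + 283/656 = 2251/656
5 + 1/(2251/656) = 5 + 656/2251 = 11911/2251

11911/2251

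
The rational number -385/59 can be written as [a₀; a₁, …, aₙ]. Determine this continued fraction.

[-7; 2, 9, 3]

-385 ÷ 59 → quotient -7, remainder 28
59 ÷ 28 → quotient 2, remainder 3
28 ÷ 3 → quotient 9, remainder 1
3 ÷ 1 → quotient 3, remainder 0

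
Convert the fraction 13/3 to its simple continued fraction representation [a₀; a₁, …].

Run the Euclidean algorithm, recording each quotient:
13 ÷ 3 → quotient 4, remainder 1
3 ÷ 1 → quotient 3, remainder 0

[4; 3]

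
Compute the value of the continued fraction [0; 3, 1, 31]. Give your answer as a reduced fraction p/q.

Compute successive convergents:
a_0 = 0: 0/1
a_1 = 3: 1/3
a_2 = 1: 1/4
a_3 = 31: 32/127

32/127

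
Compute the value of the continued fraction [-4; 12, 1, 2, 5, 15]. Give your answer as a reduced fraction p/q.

Start with 15.
5 + 1/(15/1) = 5 + 1/15 = 76/15
2 + 1/(76/15) = 2 + 15/76 = 167/76
1 + 1/(167/76) = 1 + 76/167 = 243/167
12 + 1/(243/167) = 12 + 167/243 = 3083/243
-4 + 1/(3083/243) = -4 + 243/3083 = -12089/3083

-12089/3083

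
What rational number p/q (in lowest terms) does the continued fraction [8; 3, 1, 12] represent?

Build up convergents one term at a time:
a_0 = 8: 8/1
a_1 = 3: 25/3
a_2 = 1: 33/4
a_3 = 12: 421/51

421/51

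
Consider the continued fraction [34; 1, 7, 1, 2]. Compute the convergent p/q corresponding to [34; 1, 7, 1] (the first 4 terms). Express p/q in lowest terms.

314/9

Start with 1.
7 + 1/(1/1) = 7 + 1/1 = 8/1
1 + 1/(8/1) = 1 + 1/8 = 9/8
34 + 1/(9/8) = 34 + 8/9 = 314/9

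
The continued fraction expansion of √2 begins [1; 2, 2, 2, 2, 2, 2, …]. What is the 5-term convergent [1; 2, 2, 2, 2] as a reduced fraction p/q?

41/29

Starting at the tail and folding back:
Start with 2.
2 + 1/(2/1) = 2 + 1/2 = 5/2
2 + 1/(5/2) = 2 + 2/5 = 12/5
2 + 1/(12/5) = 2 + 5/12 = 29/12
1 + 1/(29/12) = 1 + 12/29 = 41/29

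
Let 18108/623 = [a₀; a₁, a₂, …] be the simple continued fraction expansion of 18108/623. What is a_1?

Repeatedly divide and take the remainder:
⌊18108/623⌋ = 29, remainder 41
⌊623/41⌋ = 15, remainder 8

15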